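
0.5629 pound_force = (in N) 2.504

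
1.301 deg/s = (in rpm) 0.2168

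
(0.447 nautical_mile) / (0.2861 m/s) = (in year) 9.175e-05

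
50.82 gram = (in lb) 0.112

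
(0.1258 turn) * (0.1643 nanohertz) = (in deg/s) 7.441e-09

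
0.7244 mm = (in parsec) 2.348e-20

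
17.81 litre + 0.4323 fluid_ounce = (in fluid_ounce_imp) 627.3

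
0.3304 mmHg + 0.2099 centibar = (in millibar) 2.539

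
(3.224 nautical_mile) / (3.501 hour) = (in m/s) 0.4737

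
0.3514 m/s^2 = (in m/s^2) 0.3514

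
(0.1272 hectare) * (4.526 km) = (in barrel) 3.621e+07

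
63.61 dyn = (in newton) 0.0006361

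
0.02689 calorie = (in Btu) 0.0001066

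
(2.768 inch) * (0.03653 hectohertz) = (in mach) 0.0007543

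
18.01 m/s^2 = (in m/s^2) 18.01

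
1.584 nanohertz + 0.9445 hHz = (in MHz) 9.445e-05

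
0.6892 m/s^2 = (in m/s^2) 0.6892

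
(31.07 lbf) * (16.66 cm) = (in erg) 2.303e+08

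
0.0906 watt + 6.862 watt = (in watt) 6.953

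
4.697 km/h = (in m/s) 1.305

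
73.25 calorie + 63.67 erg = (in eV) 1.913e+21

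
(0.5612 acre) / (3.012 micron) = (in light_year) 7.97e-08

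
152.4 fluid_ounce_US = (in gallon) 1.191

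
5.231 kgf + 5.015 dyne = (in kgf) 5.231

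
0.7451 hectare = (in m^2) 7451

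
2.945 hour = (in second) 1.06e+04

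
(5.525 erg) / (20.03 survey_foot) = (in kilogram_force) 9.228e-09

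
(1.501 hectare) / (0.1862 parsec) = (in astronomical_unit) 1.746e-23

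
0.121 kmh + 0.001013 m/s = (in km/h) 0.1246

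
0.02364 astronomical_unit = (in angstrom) 3.536e+19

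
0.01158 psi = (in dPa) 798.4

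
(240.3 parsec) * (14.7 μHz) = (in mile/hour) 2.438e+14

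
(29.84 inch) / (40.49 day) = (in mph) 4.846e-07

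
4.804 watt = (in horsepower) 0.006442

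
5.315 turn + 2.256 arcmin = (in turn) 5.315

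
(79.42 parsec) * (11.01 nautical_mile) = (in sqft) 5.379e+23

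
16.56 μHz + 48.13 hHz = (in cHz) 4.813e+05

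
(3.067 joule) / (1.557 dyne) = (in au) 1.317e-06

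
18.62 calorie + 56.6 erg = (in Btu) 0.07384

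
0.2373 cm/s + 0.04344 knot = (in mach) 7.26e-05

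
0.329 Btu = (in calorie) 82.96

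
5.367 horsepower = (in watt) 4002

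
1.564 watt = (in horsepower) 0.002097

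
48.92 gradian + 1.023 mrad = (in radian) 0.7695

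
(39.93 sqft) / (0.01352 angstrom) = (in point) 7.778e+15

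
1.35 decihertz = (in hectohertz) 0.00135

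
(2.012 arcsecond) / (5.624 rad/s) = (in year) 5.5e-14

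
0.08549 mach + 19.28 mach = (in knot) 1.282e+04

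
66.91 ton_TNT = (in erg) 2.8e+18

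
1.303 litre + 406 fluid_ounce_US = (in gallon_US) 3.516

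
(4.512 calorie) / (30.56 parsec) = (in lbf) 4.501e-18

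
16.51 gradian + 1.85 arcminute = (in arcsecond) 5.36e+04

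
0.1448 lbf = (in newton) 0.6441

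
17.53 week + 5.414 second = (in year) 0.3362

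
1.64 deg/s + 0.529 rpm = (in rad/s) 0.08402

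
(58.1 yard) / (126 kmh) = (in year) 4.813e-08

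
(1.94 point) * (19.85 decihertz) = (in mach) 3.99e-06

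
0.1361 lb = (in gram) 61.73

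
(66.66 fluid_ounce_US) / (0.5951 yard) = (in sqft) 0.039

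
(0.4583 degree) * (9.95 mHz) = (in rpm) 0.00076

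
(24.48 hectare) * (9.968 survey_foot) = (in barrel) 4.678e+06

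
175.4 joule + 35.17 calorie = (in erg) 3.226e+09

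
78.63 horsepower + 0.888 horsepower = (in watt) 5.93e+04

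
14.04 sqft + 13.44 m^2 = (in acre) 0.003643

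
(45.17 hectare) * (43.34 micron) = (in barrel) 123.1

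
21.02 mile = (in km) 33.83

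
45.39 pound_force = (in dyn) 2.019e+07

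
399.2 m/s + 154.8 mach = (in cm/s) 5.311e+06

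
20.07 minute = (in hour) 0.3345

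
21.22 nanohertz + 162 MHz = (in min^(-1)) 9.72e+09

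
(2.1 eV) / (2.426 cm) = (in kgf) 1.414e-18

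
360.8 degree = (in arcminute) 2.165e+04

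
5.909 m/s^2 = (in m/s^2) 5.909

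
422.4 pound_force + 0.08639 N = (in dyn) 1.879e+08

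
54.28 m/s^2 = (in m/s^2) 54.28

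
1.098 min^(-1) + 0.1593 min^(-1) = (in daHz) 0.002096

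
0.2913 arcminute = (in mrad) 0.08474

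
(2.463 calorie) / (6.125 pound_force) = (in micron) 3.782e+05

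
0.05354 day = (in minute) 77.1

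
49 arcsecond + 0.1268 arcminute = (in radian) 0.0002744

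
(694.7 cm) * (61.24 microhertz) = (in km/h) 0.001532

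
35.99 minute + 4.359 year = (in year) 4.359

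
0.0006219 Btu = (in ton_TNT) 1.568e-10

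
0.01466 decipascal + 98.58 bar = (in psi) 1430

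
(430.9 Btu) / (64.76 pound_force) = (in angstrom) 1.578e+13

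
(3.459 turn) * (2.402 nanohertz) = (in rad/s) 5.22e-08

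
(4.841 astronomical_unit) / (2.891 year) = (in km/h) 2.86e+04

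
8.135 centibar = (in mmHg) 61.02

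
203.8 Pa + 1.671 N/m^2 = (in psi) 0.0298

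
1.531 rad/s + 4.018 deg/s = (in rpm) 15.29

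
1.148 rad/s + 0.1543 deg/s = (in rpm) 10.99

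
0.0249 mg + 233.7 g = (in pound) 0.5152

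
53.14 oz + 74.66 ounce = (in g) 3623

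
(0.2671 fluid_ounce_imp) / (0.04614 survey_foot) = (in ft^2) 0.005809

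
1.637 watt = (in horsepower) 0.002195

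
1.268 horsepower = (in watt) 945.5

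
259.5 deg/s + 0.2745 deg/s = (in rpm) 43.3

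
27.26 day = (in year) 0.07468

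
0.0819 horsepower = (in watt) 61.07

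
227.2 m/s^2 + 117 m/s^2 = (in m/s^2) 344.2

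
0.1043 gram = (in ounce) 0.003679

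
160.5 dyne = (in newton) 0.001605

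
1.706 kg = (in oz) 60.18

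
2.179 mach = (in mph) 1660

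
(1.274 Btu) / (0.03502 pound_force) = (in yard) 9436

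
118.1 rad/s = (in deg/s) 6767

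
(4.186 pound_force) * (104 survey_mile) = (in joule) 3.117e+06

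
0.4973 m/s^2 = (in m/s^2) 0.4973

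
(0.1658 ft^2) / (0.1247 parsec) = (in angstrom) 4.003e-08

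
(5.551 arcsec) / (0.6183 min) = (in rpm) 6.927e-06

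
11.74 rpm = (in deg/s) 70.44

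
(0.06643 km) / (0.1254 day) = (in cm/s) 0.6131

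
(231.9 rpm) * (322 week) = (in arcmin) 1.626e+13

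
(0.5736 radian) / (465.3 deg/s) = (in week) 1.168e-07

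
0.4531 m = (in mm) 453.1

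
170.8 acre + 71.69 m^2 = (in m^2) 6.913e+05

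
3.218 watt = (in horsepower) 0.004315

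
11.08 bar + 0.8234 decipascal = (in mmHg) 8311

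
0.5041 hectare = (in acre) 1.246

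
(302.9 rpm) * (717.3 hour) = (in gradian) 5.214e+09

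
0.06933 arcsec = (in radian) 3.361e-07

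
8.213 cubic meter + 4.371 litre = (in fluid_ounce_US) 2.779e+05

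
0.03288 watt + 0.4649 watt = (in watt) 0.4978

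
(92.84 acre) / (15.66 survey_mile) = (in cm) 1491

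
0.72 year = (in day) 262.8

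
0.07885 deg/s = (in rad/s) 0.001376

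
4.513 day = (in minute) 6499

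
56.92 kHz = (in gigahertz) 5.692e-05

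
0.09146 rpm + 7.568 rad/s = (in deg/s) 434.2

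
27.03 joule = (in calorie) 6.46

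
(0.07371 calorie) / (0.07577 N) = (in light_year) 4.302e-16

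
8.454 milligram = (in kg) 8.454e-06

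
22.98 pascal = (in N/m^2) 22.98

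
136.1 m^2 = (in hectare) 0.01361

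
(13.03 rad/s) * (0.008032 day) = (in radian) 9042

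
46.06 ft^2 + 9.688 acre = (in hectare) 3.921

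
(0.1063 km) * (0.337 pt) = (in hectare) 1.264e-06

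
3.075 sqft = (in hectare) 2.857e-05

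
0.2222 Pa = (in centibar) 0.0002222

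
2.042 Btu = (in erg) 2.154e+10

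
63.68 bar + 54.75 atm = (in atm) 117.6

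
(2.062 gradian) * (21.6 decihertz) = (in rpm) 0.6681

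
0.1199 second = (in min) 0.001998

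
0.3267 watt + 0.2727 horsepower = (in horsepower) 0.2731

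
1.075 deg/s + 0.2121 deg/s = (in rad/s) 0.02246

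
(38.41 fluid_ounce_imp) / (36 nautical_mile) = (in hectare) 1.637e-12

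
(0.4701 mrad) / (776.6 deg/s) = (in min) 5.78e-07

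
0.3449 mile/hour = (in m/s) 0.1542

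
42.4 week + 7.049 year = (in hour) 6.887e+04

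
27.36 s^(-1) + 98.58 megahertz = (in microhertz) 9.858e+13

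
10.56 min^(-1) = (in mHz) 176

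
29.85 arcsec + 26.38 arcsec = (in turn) 4.339e-05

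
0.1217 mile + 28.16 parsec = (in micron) 8.689e+23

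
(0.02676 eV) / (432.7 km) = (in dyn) 9.909e-22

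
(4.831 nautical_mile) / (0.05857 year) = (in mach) 1.423e-05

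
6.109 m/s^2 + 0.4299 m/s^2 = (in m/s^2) 6.539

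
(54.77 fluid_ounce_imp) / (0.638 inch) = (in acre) 2.373e-05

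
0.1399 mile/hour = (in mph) 0.1399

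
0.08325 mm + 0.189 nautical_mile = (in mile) 0.2175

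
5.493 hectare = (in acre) 13.57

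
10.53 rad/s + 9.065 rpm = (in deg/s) 657.7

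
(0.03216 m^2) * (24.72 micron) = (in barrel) 5e-06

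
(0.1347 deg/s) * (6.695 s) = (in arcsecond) 3247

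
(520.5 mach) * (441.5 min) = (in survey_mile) 2.917e+06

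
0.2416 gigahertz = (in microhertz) 2.416e+14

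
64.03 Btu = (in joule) 6.756e+04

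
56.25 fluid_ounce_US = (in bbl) 0.01046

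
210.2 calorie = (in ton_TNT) 2.102e-07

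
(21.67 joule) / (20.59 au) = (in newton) 7.035e-12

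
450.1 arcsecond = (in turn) 0.0003473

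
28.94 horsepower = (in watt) 2.158e+04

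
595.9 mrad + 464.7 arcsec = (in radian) 0.5982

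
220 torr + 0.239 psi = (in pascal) 3.098e+04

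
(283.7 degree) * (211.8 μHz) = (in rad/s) 0.001049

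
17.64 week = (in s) 1.067e+07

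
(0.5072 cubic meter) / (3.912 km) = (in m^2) 0.0001297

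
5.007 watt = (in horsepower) 0.006714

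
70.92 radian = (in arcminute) 2.438e+05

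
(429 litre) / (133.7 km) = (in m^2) 3.209e-06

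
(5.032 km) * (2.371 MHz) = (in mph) 2.669e+10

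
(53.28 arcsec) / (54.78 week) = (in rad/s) 7.797e-12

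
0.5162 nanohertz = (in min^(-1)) 3.097e-08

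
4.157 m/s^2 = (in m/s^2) 4.157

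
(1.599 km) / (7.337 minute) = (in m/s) 3.632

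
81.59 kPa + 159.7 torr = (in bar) 1.029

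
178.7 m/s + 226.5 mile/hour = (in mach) 0.8222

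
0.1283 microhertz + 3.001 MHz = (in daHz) 3.001e+05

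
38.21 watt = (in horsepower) 0.05124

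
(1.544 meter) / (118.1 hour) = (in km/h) 1.307e-05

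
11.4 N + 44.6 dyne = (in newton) 11.4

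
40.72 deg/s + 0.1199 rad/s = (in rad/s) 0.8306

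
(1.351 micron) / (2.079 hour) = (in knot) 3.509e-10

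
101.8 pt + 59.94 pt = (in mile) 3.545e-05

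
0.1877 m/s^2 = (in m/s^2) 0.1877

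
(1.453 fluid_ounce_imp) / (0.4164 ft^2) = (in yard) 0.001167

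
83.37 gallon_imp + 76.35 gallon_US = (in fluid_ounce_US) 2.259e+04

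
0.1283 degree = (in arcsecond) 461.9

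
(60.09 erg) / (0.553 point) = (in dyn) 3080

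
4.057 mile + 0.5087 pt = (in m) 6529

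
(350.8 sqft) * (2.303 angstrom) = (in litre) 7.506e-06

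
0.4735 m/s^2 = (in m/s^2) 0.4735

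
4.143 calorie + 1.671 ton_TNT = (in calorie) 1.671e+09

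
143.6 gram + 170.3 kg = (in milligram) 1.704e+08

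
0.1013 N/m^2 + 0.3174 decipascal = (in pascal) 0.133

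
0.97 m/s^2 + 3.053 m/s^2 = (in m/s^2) 4.023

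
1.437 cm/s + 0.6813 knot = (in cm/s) 36.49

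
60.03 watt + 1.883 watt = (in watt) 61.91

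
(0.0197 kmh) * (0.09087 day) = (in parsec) 1.392e-15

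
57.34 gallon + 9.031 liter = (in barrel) 1.422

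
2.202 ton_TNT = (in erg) 9.213e+16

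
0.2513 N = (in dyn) 2.513e+04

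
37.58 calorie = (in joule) 157.2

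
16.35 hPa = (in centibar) 1.635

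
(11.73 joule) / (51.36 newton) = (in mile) 0.0001419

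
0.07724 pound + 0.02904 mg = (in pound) 0.07724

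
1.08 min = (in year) 2.055e-06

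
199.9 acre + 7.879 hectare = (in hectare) 88.78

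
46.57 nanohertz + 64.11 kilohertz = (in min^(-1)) 3.847e+06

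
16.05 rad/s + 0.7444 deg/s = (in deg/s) 920.3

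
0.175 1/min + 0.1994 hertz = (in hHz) 0.002023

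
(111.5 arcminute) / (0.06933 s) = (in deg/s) 26.8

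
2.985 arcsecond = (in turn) 2.303e-06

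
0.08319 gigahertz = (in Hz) 8.319e+07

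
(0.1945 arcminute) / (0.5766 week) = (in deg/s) 9.296e-09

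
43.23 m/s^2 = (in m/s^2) 43.23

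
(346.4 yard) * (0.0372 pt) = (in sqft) 0.04474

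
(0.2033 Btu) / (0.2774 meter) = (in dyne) 7.732e+07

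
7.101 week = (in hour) 1193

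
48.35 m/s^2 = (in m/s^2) 48.35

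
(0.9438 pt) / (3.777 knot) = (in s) 0.0001714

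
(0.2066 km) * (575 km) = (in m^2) 1.188e+08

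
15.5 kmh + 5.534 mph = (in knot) 13.18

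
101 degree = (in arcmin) 6060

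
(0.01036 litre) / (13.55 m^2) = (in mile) 4.751e-10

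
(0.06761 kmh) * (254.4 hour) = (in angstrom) 1.72e+14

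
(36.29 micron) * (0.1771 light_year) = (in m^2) 6.08e+10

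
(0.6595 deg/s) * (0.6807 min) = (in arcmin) 1616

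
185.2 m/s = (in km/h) 666.7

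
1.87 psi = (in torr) 96.71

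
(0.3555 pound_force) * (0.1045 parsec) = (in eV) 3.183e+34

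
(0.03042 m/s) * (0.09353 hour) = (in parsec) 3.319e-16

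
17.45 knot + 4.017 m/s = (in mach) 0.03816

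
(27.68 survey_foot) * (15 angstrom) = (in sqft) 1.362e-07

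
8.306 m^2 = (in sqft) 89.41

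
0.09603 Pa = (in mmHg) 0.0007203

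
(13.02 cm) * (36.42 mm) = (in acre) 1.172e-06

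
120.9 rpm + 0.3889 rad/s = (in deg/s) 747.7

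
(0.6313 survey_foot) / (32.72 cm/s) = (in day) 6.807e-06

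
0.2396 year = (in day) 87.45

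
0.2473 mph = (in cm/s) 11.06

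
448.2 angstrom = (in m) 4.482e-08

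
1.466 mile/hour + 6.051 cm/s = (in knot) 1.392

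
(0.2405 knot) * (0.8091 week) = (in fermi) 6.054e+19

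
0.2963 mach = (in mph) 225.7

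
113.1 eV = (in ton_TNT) 4.331e-27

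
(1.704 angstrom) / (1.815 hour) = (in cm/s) 2.608e-12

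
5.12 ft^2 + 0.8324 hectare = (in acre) 2.057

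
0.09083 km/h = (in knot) 0.04904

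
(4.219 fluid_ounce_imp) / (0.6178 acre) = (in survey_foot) 1.573e-07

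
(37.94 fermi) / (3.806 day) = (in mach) 3.388e-22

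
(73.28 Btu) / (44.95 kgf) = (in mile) 0.109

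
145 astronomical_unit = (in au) 145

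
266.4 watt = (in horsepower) 0.3572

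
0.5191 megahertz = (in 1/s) 5.191e+05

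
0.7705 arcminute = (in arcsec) 46.23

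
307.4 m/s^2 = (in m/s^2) 307.4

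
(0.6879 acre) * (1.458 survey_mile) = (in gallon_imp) 1.437e+09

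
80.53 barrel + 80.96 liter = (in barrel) 81.04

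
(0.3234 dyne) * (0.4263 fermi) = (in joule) 1.379e-21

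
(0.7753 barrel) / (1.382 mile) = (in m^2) 5.542e-05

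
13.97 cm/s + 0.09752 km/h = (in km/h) 0.6004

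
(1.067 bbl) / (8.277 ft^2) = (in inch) 8.685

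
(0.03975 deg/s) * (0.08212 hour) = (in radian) 0.2051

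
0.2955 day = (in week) 0.04221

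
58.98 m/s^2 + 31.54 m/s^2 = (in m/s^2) 90.52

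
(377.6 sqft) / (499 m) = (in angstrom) 7.03e+08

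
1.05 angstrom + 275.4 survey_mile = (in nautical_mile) 239.3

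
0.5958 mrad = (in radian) 0.0005958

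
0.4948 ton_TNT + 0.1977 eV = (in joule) 2.07e+09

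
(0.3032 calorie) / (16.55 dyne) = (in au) 5.124e-08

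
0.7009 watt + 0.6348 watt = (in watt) 1.336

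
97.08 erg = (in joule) 9.708e-06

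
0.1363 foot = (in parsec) 1.346e-18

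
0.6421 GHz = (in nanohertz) 6.421e+17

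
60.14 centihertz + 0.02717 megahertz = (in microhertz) 2.717e+10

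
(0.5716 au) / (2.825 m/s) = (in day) 3.503e+05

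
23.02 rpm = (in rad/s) 2.411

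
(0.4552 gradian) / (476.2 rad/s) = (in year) 4.761e-13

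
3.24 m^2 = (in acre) 0.0008006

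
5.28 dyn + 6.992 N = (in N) 6.992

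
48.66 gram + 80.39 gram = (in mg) 1.29e+05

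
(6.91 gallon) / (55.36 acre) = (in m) 1.168e-07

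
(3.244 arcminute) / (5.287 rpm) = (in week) 2.818e-09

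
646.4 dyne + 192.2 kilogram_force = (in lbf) 423.7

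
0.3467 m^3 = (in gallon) 91.59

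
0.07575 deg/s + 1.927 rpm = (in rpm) 1.94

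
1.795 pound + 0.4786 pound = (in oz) 36.38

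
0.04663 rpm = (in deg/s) 0.2798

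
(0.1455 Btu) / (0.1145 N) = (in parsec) 4.345e-14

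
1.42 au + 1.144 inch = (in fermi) 2.124e+26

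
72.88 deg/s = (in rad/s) 1.272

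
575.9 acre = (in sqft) 2.509e+07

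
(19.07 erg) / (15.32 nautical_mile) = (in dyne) 6.721e-06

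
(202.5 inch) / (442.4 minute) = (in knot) 0.0003767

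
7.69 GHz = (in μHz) 7.69e+15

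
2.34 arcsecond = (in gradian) 0.0007222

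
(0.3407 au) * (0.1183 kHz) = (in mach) 1.771e+10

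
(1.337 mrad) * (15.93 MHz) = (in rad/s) 2.13e+04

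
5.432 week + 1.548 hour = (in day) 38.09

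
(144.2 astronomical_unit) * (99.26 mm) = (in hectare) 2.141e+08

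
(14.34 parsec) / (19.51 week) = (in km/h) 1.35e+11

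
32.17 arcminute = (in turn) 0.001489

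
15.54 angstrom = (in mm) 1.554e-06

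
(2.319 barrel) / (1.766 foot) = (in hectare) 6.849e-05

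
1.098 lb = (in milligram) 4.98e+05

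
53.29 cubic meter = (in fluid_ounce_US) 1.802e+06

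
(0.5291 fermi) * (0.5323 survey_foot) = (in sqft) 9.24e-16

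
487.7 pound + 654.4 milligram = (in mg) 2.212e+08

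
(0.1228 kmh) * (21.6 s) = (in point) 2089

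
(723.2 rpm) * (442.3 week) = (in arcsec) 4.179e+15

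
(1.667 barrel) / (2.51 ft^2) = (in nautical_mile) 0.0006137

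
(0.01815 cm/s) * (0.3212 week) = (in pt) 9.995e+04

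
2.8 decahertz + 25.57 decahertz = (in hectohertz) 2.837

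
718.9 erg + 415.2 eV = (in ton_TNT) 1.718e-14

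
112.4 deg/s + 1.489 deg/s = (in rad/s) 1.988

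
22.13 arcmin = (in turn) 0.001025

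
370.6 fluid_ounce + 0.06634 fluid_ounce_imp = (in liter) 10.96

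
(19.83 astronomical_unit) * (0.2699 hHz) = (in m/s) 8.007e+13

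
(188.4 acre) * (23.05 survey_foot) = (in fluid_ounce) 1.811e+11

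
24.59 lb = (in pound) 24.59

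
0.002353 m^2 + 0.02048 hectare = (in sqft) 2204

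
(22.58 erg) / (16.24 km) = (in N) 1.39e-10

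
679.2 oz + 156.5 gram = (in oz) 684.7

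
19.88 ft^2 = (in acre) 0.0004564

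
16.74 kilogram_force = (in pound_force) 36.91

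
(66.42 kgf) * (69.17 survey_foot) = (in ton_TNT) 3.282e-06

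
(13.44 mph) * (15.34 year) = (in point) 8.239e+12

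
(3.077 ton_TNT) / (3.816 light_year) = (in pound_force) 8.017e-08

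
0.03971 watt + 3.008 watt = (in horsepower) 0.004087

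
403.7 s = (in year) 1.28e-05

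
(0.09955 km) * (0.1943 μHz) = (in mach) 5.681e-08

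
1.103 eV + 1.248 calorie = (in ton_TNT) 1.248e-09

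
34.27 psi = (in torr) 1772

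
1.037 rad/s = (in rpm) 9.903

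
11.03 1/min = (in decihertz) 1.838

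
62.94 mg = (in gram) 0.06294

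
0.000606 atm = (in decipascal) 614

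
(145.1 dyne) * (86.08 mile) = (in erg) 2.01e+09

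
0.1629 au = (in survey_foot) 7.995e+10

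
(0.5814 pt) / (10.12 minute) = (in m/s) 3.378e-07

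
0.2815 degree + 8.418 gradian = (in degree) 7.858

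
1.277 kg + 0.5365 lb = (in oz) 53.63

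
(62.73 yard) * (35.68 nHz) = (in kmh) 7.368e-06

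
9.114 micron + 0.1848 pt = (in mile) 4.617e-08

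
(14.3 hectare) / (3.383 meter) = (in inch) 1.664e+06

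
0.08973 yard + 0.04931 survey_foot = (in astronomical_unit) 6.489e-13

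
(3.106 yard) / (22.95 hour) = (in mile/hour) 7.69e-05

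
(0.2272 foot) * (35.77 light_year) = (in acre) 5.791e+12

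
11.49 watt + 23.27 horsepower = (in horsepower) 23.29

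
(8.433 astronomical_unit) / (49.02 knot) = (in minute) 8.338e+08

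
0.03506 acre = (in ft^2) 1527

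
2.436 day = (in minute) 3508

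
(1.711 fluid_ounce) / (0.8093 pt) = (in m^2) 0.1772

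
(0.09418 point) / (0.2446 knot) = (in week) 4.366e-10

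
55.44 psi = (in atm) 3.772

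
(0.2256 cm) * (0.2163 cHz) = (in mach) 1.433e-08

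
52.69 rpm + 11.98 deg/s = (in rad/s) 5.727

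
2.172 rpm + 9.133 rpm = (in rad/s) 1.184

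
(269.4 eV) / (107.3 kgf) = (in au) 2.742e-31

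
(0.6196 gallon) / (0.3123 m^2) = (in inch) 0.2957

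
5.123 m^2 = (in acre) 0.001266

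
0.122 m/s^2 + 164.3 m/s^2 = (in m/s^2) 164.4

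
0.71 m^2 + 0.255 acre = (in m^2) 1033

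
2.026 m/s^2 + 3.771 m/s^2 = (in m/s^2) 5.797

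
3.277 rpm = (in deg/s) 19.66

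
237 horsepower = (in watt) 1.767e+05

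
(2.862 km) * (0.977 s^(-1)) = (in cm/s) 2.796e+05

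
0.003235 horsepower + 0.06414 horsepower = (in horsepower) 0.06738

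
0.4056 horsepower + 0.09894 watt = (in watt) 302.6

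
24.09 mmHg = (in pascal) 3212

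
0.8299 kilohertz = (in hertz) 829.9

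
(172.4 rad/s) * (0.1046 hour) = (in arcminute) 2.232e+08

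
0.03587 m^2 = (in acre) 8.864e-06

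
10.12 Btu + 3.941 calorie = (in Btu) 10.14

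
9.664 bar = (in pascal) 9.664e+05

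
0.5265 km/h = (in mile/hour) 0.3272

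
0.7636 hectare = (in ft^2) 8.219e+04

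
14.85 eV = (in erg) 2.379e-11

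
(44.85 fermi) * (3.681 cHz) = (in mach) 4.849e-18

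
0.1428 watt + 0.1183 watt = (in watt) 0.2611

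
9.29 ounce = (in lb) 0.5806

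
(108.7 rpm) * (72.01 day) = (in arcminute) 2.435e+11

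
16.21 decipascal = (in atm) 1.6e-05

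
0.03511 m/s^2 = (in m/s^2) 0.03511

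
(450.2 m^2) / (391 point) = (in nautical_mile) 1.762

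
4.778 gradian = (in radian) 0.07505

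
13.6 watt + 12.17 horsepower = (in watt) 9089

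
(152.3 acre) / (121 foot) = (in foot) 5.483e+04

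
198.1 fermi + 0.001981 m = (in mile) 1.231e-06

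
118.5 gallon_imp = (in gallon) 142.3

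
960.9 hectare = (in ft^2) 1.034e+08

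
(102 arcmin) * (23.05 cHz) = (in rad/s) 0.006839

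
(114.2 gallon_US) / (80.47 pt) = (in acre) 0.003763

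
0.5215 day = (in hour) 12.52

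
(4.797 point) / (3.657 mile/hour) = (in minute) 1.725e-05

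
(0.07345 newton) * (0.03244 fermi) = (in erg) 2.383e-11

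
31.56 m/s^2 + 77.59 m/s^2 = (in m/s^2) 109.2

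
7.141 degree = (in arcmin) 428.5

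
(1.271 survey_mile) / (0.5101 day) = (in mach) 0.0001363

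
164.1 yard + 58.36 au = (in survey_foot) 2.864e+13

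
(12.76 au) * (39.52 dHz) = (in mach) 2.216e+10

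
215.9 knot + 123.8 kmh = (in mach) 0.4272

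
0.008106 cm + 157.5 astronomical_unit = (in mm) 2.356e+16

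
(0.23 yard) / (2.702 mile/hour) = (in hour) 4.836e-05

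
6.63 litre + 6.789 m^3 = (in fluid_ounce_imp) 2.392e+05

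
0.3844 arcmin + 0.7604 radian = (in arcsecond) 1.569e+05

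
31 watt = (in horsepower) 0.04157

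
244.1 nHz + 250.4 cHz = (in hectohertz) 0.02504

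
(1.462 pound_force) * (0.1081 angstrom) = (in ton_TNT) 1.68e-20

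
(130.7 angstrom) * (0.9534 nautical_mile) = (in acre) 5.703e-09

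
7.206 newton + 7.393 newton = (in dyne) 1.46e+06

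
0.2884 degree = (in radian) 0.005034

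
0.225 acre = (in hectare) 0.09105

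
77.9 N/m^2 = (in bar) 0.000779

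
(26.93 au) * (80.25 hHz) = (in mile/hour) 7.232e+16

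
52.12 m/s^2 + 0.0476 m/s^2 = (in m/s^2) 52.17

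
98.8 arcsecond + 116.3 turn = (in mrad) 7.307e+05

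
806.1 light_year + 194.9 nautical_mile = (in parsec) 247.2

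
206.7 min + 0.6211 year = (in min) 3.267e+05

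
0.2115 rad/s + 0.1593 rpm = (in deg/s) 13.07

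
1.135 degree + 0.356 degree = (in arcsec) 5368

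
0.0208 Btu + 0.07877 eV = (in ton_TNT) 5.245e-09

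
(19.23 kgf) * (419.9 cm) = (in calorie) 189.3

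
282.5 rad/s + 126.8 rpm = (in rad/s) 295.8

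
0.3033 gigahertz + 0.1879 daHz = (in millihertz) 3.033e+11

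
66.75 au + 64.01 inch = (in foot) 3.276e+13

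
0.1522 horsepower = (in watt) 113.5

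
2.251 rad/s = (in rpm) 21.5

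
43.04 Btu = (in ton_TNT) 1.085e-05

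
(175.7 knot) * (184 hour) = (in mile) 3.72e+04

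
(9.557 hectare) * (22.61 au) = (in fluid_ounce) 1.093e+22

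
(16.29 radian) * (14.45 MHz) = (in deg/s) 1.349e+10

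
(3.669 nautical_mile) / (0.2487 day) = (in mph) 0.7074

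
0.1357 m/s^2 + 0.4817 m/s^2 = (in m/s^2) 0.6174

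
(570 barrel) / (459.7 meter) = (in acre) 4.871e-05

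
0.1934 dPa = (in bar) 1.934e-07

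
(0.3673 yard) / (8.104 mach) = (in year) 3.86e-12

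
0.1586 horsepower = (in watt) 118.3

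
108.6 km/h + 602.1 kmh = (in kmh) 710.7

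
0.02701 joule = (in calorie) 0.006456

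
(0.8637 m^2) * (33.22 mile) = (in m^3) 4.618e+04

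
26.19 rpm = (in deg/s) 157.1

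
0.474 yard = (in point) 1229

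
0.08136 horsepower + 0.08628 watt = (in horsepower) 0.08148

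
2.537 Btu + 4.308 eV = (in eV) 1.671e+22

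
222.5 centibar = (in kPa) 222.5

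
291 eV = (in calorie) 1.114e-17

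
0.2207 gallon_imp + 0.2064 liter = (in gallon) 0.3196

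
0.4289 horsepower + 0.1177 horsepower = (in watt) 407.6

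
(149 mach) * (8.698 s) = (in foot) 1.448e+06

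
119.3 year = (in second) 3.762e+09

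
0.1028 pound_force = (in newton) 0.4573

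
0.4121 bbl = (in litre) 65.52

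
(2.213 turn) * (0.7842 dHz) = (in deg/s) 62.48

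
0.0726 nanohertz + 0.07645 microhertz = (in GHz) 7.652e-17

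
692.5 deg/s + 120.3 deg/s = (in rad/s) 14.19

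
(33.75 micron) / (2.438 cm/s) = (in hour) 3.845e-07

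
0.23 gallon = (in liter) 0.8706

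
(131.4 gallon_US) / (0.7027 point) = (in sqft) 2.16e+04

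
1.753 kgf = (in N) 17.19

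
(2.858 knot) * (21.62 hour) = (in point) 3.244e+08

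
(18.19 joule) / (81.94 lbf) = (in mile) 3.101e-05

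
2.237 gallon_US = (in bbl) 0.05326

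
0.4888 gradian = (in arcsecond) 1584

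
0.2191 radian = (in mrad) 219.1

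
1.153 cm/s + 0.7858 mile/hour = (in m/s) 0.3628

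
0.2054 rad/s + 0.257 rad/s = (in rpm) 4.416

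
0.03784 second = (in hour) 1.051e-05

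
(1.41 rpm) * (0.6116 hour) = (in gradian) 2.07e+04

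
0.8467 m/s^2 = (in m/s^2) 0.8467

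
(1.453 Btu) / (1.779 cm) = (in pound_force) 1.937e+04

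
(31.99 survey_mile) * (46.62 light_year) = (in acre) 5.611e+18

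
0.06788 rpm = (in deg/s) 0.4073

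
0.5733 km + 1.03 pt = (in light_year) 6.06e-14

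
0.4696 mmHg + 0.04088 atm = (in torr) 31.54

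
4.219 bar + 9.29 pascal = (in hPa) 4219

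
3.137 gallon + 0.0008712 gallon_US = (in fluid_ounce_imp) 418.1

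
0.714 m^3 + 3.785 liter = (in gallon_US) 189.6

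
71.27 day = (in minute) 1.026e+05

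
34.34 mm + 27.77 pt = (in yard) 0.04827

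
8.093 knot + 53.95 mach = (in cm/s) 1.837e+06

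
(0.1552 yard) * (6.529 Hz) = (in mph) 2.073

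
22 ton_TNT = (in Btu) 8.724e+07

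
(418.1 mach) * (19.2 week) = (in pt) 4.686e+15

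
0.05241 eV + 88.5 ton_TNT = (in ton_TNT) 88.5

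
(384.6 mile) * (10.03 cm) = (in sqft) 6.682e+05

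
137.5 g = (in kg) 0.1375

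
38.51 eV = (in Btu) 5.848e-21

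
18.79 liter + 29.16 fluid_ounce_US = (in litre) 19.65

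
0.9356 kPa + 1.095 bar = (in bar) 1.104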